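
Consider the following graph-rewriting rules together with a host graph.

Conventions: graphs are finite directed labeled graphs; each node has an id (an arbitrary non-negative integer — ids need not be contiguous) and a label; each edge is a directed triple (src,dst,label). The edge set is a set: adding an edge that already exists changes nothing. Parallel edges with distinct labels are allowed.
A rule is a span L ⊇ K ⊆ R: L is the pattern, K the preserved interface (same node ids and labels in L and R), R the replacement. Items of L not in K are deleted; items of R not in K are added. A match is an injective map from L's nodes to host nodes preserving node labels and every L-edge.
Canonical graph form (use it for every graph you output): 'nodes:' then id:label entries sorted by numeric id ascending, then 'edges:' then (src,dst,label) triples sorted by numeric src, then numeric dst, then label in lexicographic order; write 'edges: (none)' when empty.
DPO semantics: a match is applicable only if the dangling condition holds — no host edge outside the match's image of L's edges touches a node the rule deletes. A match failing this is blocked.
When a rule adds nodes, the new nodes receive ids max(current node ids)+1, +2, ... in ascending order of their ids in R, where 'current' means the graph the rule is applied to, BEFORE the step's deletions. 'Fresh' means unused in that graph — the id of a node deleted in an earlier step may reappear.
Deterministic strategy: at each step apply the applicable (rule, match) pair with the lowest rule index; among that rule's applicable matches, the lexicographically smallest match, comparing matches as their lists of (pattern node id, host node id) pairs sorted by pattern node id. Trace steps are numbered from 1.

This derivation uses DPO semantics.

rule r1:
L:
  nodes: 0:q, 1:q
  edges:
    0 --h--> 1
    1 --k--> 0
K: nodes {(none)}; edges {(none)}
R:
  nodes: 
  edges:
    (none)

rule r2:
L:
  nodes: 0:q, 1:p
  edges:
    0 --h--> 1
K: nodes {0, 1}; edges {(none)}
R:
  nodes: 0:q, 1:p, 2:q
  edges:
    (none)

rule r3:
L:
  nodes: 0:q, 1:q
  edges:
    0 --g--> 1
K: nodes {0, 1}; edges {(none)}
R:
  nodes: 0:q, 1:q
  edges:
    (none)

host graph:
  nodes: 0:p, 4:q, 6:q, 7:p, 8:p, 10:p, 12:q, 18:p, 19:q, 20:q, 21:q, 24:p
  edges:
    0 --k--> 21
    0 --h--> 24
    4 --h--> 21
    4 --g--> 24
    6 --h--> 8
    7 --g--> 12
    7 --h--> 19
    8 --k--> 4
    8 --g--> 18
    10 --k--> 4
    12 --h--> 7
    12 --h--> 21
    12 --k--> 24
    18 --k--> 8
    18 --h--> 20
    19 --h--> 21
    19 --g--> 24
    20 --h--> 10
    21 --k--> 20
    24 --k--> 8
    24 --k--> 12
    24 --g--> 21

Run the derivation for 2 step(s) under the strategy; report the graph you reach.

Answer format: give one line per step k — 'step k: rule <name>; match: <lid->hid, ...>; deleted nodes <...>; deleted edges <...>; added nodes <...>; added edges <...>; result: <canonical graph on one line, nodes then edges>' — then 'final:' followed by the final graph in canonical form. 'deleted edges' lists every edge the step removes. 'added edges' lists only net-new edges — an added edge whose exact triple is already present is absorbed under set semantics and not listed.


step 1: rule r2; match: 0->6, 1->8; deleted nodes (none); deleted edges (6,8,h); added nodes 25; added edges (none); result: nodes: 0:p, 4:q, 6:q, 7:p, 8:p, 10:p, 12:q, 18:p, 19:q, 20:q, 21:q, 24:p, 25:q edges: (0,21,k); (0,24,h); (4,21,h); (4,24,g); (7,12,g); (7,19,h); (8,4,k); (8,18,g); (10,4,k); (12,7,h); (12,21,h); (12,24,k); (18,8,k); (18,20,h); (19,21,h); (19,24,g); (20,10,h); (21,20,k); (24,8,k); (24,12,k); (24,21,g)
step 2: rule r2; match: 0->12, 1->7; deleted nodes (none); deleted edges (12,7,h); added nodes 26; added edges (none); result: nodes: 0:p, 4:q, 6:q, 7:p, 8:p, 10:p, 12:q, 18:p, 19:q, 20:q, 21:q, 24:p, 25:q, 26:q edges: (0,21,k); (0,24,h); (4,21,h); (4,24,g); (7,12,g); (7,19,h); (8,4,k); (8,18,g); (10,4,k); (12,21,h); (12,24,k); (18,8,k); (18,20,h); (19,21,h); (19,24,g); (20,10,h); (21,20,k); (24,8,k); (24,12,k); (24,21,g)
final:
nodes: 0:p, 4:q, 6:q, 7:p, 8:p, 10:p, 12:q, 18:p, 19:q, 20:q, 21:q, 24:p, 25:q, 26:q
edges: (0,21,k); (0,24,h); (4,21,h); (4,24,g); (7,12,g); (7,19,h); (8,4,k); (8,18,g); (10,4,k); (12,21,h); (12,24,k); (18,8,k); (18,20,h); (19,21,h); (19,24,g); (20,10,h); (21,20,k); (24,8,k); (24,12,k); (24,21,g)


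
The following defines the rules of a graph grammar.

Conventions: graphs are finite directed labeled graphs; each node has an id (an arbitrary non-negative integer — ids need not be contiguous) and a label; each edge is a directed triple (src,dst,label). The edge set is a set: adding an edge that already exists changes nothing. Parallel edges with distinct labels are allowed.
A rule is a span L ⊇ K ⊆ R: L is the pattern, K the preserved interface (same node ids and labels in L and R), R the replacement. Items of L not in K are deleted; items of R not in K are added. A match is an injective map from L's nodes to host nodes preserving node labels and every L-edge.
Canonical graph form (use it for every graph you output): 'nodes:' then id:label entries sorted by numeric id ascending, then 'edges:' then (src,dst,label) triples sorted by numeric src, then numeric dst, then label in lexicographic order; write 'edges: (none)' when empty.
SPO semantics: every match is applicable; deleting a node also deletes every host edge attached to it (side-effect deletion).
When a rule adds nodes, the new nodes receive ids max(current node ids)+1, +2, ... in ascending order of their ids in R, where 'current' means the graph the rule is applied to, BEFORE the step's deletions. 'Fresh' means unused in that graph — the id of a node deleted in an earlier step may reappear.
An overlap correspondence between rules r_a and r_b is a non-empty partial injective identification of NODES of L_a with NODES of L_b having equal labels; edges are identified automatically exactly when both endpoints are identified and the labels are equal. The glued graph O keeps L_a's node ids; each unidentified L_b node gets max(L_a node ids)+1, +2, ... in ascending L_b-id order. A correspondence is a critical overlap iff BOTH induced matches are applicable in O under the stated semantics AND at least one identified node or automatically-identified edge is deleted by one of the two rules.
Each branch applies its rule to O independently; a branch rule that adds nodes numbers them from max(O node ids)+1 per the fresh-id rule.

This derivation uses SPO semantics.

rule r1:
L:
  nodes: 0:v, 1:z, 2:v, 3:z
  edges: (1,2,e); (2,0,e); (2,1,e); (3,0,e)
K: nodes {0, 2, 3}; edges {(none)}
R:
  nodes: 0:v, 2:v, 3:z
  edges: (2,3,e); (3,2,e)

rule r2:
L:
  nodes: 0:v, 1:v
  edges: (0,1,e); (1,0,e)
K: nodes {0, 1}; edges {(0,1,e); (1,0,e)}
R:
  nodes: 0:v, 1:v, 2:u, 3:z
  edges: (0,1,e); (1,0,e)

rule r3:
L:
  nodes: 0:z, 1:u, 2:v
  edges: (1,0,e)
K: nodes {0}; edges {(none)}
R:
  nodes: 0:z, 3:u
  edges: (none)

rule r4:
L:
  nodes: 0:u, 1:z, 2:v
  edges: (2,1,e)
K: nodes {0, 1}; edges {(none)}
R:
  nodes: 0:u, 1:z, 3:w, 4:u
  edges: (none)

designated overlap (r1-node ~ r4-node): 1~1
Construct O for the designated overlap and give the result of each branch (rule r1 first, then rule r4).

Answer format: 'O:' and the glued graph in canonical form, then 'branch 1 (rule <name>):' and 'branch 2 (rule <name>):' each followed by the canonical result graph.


O:
nodes: 0:v, 1:z, 2:v, 3:z, 4:u, 5:v
edges: (1,2,e); (2,0,e); (2,1,e); (3,0,e); (5,1,e)
branch 1 (rule r1):
nodes: 0:v, 2:v, 3:z, 4:u, 5:v
edges: (2,3,e); (3,2,e)
branch 2 (rule r4):
nodes: 0:v, 1:z, 2:v, 3:z, 4:u, 6:w, 7:u
edges: (1,2,e); (2,0,e); (2,1,e); (3,0,e)


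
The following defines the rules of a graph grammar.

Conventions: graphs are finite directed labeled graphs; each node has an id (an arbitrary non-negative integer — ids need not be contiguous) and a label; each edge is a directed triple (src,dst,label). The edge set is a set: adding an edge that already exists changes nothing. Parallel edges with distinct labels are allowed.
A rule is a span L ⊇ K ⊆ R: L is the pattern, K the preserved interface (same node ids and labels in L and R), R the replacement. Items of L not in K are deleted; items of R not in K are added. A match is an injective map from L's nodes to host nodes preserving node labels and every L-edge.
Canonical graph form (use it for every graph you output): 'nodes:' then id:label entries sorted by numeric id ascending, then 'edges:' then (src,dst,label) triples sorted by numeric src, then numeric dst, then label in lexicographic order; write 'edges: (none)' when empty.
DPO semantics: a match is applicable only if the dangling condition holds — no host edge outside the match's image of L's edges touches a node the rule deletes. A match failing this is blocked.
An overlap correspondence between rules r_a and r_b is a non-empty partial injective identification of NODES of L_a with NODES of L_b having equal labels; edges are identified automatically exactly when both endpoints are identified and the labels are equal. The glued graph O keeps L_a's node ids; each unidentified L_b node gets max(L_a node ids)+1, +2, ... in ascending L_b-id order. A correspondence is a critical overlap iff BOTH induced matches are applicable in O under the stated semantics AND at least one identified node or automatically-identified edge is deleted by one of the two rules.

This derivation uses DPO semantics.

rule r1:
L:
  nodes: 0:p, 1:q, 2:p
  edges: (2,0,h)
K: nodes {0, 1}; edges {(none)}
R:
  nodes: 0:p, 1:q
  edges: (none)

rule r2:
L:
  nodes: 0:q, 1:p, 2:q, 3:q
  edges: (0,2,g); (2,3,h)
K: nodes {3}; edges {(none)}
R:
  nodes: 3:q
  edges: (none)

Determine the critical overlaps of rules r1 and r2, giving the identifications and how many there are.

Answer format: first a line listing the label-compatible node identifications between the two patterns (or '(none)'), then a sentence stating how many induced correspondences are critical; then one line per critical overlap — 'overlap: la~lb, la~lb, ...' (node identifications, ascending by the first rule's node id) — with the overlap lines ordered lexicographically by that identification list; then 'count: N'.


label-compatible node identifications between L(r1) and L(r2): 0~1, 1~0, 1~2, 1~3, 2~1
2 of the induced correspondences are critical overlaps of r1 and r2.
overlap: 1~0
overlap: 1~2
count: 2


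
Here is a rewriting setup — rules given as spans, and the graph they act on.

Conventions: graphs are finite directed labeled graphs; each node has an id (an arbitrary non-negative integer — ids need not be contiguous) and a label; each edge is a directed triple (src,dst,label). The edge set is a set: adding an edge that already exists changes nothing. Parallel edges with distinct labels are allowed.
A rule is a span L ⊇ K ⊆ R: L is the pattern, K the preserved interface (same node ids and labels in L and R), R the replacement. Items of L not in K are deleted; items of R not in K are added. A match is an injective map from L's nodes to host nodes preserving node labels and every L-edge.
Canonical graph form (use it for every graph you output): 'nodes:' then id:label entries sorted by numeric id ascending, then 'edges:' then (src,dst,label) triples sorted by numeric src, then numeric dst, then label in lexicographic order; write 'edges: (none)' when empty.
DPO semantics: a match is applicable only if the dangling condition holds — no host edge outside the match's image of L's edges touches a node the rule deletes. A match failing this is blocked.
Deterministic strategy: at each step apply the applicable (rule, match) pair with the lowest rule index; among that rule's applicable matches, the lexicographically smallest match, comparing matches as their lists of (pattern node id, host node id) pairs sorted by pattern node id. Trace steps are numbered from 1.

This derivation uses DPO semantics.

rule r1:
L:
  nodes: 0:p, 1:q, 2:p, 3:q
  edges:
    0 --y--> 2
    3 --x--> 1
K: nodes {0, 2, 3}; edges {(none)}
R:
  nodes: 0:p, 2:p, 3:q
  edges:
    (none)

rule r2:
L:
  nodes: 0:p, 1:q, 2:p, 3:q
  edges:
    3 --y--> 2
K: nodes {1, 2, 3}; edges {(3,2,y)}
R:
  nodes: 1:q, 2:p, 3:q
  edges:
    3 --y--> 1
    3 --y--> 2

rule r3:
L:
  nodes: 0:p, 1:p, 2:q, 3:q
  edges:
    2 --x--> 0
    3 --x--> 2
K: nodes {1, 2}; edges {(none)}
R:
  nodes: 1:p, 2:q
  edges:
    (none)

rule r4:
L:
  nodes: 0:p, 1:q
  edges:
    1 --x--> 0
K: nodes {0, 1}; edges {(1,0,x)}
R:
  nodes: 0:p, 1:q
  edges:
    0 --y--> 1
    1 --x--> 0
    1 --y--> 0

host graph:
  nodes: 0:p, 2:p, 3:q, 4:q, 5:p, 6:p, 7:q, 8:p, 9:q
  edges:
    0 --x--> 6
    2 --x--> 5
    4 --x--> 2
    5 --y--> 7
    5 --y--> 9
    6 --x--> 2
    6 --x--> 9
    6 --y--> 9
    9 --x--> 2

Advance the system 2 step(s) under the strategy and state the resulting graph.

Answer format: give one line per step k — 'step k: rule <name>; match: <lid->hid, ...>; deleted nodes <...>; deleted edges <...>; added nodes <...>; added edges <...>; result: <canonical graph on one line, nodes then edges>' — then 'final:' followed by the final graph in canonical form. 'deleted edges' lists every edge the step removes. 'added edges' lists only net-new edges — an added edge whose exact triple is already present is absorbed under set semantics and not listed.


step 1: rule r4; match: 0->2, 1->4; deleted nodes (none); deleted edges (none); added nodes (none); added edges (2,4,y); (4,2,y); result: nodes: 0:p, 2:p, 3:q, 4:q, 5:p, 6:p, 7:q, 8:p, 9:q edges: (0,6,x); (2,4,y); (2,5,x); (4,2,x); (4,2,y); (5,7,y); (5,9,y); (6,2,x); (6,9,x); (6,9,y); (9,2,x)
step 2: rule r2; match: 0->8, 1->3, 2->2, 3->4; deleted nodes 8; deleted edges (none); added nodes (none); added edges (4,3,y); result: nodes: 0:p, 2:p, 3:q, 4:q, 5:p, 6:p, 7:q, 9:q edges: (0,6,x); (2,4,y); (2,5,x); (4,2,x); (4,2,y); (4,3,y); (5,7,y); (5,9,y); (6,2,x); (6,9,x); (6,9,y); (9,2,x)
final:
nodes: 0:p, 2:p, 3:q, 4:q, 5:p, 6:p, 7:q, 9:q
edges: (0,6,x); (2,4,y); (2,5,x); (4,2,x); (4,2,y); (4,3,y); (5,7,y); (5,9,y); (6,2,x); (6,9,x); (6,9,y); (9,2,x)


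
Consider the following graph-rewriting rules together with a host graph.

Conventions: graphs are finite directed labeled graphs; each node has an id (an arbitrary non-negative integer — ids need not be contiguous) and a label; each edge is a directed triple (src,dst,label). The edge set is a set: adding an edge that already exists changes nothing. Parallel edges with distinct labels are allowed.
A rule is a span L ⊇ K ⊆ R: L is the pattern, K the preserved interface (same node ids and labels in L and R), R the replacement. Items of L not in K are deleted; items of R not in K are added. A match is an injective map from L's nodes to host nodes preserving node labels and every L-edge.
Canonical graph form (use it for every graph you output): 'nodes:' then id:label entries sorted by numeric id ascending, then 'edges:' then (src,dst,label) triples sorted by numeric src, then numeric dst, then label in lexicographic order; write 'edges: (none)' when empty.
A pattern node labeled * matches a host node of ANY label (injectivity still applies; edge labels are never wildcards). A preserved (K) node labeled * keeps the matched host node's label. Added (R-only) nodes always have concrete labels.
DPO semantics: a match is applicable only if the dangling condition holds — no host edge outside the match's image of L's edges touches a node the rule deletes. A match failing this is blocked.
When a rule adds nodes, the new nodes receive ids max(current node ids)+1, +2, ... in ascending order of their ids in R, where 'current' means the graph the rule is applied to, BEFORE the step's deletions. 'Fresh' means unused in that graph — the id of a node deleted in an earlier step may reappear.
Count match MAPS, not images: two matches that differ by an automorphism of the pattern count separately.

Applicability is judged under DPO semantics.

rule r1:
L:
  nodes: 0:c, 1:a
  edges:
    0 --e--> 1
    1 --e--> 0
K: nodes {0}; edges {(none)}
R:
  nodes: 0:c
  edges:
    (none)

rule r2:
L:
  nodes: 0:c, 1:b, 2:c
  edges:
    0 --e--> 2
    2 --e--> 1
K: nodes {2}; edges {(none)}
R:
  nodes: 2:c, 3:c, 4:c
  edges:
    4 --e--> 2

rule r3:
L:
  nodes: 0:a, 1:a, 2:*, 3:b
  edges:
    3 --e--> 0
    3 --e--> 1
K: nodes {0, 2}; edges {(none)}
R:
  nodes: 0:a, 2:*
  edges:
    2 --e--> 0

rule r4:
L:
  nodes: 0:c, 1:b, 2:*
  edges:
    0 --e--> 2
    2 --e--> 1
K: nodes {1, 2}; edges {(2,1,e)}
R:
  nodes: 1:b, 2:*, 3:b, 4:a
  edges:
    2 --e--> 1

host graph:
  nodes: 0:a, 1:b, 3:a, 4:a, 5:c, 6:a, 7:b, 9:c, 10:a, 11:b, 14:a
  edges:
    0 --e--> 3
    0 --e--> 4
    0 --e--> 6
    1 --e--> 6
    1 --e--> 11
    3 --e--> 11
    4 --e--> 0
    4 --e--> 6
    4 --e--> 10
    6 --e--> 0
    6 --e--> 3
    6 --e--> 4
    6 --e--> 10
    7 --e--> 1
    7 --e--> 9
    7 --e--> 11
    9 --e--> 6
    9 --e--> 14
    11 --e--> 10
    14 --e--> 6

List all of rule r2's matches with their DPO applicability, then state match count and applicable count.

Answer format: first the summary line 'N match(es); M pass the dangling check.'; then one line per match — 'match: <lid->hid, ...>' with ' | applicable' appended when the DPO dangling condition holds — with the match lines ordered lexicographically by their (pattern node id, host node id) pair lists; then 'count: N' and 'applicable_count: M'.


0 match(es); 0 pass the dangling check.
count: 0
applicable_count: 0


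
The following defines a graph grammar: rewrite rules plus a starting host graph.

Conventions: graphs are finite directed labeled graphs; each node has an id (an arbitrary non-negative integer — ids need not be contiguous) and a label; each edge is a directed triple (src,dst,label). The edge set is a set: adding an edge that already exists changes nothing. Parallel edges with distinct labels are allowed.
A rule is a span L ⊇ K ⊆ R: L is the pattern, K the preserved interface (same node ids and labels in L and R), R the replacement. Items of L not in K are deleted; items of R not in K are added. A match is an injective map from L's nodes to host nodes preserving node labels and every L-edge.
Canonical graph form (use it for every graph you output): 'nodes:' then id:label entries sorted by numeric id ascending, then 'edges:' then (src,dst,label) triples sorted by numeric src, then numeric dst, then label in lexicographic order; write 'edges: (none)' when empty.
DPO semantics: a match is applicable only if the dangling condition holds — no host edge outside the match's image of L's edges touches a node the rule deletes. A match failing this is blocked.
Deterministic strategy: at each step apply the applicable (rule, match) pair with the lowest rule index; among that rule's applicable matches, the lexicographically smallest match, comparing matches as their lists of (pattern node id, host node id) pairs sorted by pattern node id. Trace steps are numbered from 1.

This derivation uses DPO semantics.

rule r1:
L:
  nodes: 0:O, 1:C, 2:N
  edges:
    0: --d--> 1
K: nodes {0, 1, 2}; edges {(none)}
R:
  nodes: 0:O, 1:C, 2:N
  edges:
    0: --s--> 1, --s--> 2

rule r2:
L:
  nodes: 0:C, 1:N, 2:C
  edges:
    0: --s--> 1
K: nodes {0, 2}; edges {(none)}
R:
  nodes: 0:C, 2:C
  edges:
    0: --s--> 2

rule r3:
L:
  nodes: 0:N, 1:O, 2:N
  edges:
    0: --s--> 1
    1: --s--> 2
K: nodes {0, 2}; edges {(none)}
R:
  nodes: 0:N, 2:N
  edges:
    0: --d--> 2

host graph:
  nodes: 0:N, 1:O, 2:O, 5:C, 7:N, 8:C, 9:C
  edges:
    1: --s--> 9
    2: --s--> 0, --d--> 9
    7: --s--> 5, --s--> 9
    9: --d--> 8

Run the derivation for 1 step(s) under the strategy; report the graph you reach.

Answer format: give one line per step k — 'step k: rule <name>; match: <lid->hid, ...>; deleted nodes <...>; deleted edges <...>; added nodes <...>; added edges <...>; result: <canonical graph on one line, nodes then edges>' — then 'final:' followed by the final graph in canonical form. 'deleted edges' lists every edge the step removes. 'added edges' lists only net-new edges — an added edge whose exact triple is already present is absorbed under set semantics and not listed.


step 1: rule r1; match: 0->2, 1->9, 2->0; deleted nodes (none); deleted edges (2,9,d); added nodes (none); added edges (2,9,s); result: nodes: 0:N, 1:O, 2:O, 5:C, 7:N, 8:C, 9:C edges: (1,9,s); (2,0,s); (2,9,s); (7,5,s); (7,9,s); (9,8,d)
final:
nodes: 0:N, 1:O, 2:O, 5:C, 7:N, 8:C, 9:C
edges: (1,9,s); (2,0,s); (2,9,s); (7,5,s); (7,9,s); (9,8,d)


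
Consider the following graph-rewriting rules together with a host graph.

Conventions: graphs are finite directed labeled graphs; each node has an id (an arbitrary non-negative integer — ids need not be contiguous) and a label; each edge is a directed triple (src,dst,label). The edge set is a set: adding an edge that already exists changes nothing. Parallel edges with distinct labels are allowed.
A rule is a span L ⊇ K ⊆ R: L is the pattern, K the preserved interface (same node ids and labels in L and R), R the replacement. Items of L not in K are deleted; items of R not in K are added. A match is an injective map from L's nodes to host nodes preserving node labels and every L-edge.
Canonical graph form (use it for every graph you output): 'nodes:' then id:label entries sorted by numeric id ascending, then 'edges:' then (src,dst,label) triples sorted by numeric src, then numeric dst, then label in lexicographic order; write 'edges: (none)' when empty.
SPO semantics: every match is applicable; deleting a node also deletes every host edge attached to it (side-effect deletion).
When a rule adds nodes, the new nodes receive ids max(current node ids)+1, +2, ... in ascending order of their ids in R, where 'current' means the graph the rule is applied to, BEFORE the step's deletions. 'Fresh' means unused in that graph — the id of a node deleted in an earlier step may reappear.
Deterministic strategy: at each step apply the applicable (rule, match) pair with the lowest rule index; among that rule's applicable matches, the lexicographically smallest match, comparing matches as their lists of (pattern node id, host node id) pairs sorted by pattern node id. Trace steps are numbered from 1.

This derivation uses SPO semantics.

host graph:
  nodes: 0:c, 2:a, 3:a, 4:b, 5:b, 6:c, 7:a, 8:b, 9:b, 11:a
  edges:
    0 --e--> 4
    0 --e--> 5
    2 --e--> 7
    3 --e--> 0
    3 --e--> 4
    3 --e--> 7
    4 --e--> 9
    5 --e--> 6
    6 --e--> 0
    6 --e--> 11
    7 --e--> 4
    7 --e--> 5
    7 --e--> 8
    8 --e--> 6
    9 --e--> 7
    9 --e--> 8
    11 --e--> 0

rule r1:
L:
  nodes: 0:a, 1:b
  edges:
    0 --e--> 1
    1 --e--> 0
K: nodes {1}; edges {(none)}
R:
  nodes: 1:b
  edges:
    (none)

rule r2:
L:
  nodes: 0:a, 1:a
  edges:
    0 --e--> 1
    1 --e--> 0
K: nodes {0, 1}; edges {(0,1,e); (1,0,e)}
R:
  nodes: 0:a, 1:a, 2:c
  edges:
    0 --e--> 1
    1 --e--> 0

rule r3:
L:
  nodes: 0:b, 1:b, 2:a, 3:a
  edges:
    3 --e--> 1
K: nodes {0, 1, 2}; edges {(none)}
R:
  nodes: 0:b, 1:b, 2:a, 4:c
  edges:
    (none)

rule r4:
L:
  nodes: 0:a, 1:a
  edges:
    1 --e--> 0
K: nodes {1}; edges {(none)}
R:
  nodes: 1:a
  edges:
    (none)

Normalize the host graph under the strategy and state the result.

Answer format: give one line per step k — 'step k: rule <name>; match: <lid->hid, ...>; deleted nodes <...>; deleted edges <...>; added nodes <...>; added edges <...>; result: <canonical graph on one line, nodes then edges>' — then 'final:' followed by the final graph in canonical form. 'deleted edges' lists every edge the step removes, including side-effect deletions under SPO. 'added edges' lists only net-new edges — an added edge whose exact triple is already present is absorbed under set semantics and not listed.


step 1: rule r3; match: 0->4, 1->5, 2->2, 3->7; deleted nodes 7; deleted edges (2,7,e); (3,7,e); (7,4,e); (7,5,e); (7,8,e); (9,7,e); added nodes 12; added edges (none); result: nodes: 0:c, 2:a, 3:a, 4:b, 5:b, 6:c, 8:b, 9:b, 11:a, 12:c edges: (0,4,e); (0,5,e); (3,0,e); (3,4,e); (4,9,e); (5,6,e); (6,0,e); (6,11,e); (8,6,e); (9,8,e); (11,0,e)
step 2: rule r3; match: 0->5, 1->4, 2->2, 3->3; deleted nodes 3; deleted edges (3,0,e); (3,4,e); added nodes 13; added edges (none); result: nodes: 0:c, 2:a, 4:b, 5:b, 6:c, 8:b, 9:b, 11:a, 12:c, 13:c edges: (0,4,e); (0,5,e); (4,9,e); (5,6,e); (6,0,e); (6,11,e); (8,6,e); (9,8,e); (11,0,e)
final:
nodes: 0:c, 2:a, 4:b, 5:b, 6:c, 8:b, 9:b, 11:a, 12:c, 13:c
edges: (0,4,e); (0,5,e); (4,9,e); (5,6,e); (6,0,e); (6,11,e); (8,6,e); (9,8,e); (11,0,e)


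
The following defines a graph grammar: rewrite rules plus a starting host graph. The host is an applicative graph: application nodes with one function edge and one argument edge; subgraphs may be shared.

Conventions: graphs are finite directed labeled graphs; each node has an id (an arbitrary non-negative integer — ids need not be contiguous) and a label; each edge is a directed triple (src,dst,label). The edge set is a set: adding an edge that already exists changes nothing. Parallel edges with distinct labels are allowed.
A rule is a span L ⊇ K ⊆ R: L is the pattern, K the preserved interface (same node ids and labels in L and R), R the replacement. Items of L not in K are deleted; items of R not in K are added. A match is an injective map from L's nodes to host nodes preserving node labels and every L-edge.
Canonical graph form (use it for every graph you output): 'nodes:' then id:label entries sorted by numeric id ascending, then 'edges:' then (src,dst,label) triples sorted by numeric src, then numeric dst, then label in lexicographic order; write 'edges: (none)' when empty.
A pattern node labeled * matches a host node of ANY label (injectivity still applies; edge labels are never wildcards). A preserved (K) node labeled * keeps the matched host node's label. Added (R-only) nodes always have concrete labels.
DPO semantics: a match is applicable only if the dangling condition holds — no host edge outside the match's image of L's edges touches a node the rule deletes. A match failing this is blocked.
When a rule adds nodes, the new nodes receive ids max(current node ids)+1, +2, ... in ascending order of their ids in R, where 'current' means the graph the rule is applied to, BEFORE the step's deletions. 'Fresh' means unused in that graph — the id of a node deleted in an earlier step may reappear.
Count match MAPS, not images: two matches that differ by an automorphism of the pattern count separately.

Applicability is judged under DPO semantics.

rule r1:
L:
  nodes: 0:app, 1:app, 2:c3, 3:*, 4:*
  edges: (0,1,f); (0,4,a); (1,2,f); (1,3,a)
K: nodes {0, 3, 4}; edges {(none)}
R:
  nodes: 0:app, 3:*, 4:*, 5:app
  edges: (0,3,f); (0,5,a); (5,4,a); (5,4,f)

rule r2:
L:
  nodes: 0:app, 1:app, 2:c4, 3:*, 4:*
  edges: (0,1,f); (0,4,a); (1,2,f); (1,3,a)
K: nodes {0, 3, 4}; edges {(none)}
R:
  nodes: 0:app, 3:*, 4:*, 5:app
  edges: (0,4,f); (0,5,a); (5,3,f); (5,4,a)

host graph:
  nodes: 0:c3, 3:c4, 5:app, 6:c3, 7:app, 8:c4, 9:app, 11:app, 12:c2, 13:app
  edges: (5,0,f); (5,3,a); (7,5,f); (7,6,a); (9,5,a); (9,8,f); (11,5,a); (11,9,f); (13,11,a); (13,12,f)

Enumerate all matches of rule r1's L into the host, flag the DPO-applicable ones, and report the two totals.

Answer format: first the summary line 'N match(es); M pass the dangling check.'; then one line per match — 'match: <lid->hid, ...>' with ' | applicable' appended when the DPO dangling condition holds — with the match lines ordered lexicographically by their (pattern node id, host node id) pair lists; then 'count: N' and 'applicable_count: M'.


1 match(es); 0 pass the dangling check.
match: 0->7, 1->5, 2->0, 3->3, 4->6
count: 1
applicable_count: 0


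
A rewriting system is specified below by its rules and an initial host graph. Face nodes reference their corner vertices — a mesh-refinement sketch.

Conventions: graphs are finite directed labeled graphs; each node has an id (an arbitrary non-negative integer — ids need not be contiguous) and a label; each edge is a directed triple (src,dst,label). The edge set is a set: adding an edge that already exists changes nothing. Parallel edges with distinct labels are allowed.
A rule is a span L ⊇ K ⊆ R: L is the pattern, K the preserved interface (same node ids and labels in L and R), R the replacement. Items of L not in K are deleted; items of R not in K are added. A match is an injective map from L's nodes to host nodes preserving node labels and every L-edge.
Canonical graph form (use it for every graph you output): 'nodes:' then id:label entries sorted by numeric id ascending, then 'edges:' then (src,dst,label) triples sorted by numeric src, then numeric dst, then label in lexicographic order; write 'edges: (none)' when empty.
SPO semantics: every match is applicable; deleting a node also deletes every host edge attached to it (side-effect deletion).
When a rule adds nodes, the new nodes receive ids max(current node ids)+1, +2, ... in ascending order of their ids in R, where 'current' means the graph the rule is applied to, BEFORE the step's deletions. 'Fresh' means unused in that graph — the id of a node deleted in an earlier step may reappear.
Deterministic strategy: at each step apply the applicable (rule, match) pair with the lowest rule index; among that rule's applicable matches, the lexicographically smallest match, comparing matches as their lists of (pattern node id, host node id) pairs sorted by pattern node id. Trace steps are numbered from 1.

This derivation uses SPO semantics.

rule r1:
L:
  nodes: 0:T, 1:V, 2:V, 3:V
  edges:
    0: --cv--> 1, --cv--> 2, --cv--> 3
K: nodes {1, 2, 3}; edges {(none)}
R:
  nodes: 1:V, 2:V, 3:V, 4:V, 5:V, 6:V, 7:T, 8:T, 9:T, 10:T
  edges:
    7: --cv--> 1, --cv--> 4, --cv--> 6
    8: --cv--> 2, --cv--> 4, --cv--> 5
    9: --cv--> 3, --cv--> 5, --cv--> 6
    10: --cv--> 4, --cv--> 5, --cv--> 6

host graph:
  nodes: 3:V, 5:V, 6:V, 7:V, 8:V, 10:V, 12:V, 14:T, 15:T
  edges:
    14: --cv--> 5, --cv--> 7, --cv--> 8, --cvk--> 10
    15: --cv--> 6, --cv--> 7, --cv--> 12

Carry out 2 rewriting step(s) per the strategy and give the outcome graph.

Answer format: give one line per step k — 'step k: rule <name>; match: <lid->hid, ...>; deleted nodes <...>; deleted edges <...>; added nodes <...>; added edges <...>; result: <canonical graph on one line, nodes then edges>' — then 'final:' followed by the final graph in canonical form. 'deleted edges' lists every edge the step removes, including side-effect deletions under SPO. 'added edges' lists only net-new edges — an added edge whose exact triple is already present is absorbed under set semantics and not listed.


step 1: rule r1; match: 0->14, 1->5, 2->7, 3->8; deleted nodes 14; deleted edges (14,5,cv); (14,7,cv); (14,8,cv); (14,10,cvk); added nodes 16, 17, 18, 19, 20, 21, 22; added edges (19,5,cv); (19,16,cv); (19,18,cv); (20,7,cv); (20,16,cv); (20,17,cv); (21,8,cv); (21,17,cv); (21,18,cv); (22,16,cv); (22,17,cv); (22,18,cv); result: nodes: 3:V, 5:V, 6:V, 7:V, 8:V, 10:V, 12:V, 15:T, 16:V, 17:V, 18:V, 19:T, 20:T, 21:T, 22:T edges: (15,6,cv); (15,7,cv); (15,12,cv); (19,5,cv); (19,16,cv); (19,18,cv); (20,7,cv); (20,16,cv); (20,17,cv); (21,8,cv); (21,17,cv); (21,18,cv); (22,16,cv); (22,17,cv); (22,18,cv)
step 2: rule r1; match: 0->15, 1->6, 2->7, 3->12; deleted nodes 15; deleted edges (15,6,cv); (15,7,cv); (15,12,cv); added nodes 23, 24, 25, 26, 27, 28, 29; added edges (26,6,cv); (26,23,cv); (26,25,cv); (27,7,cv); (27,23,cv); (27,24,cv); (28,12,cv); (28,24,cv); (28,25,cv); (29,23,cv); (29,24,cv); (29,25,cv); result: nodes: 3:V, 5:V, 6:V, 7:V, 8:V, 10:V, 12:V, 16:V, 17:V, 18:V, 19:T, 20:T, 21:T, 22:T, 23:V, 24:V, 25:V, 26:T, 27:T, 28:T, 29:T edges: (19,5,cv); (19,16,cv); (19,18,cv); (20,7,cv); (20,16,cv); (20,17,cv); (21,8,cv); (21,17,cv); (21,18,cv); (22,16,cv); (22,17,cv); (22,18,cv); (26,6,cv); (26,23,cv); (26,25,cv); (27,7,cv); (27,23,cv); (27,24,cv); (28,12,cv); (28,24,cv); (28,25,cv); (29,23,cv); (29,24,cv); (29,25,cv)
final:
nodes: 3:V, 5:V, 6:V, 7:V, 8:V, 10:V, 12:V, 16:V, 17:V, 18:V, 19:T, 20:T, 21:T, 22:T, 23:V, 24:V, 25:V, 26:T, 27:T, 28:T, 29:T
edges: (19,5,cv); (19,16,cv); (19,18,cv); (20,7,cv); (20,16,cv); (20,17,cv); (21,8,cv); (21,17,cv); (21,18,cv); (22,16,cv); (22,17,cv); (22,18,cv); (26,6,cv); (26,23,cv); (26,25,cv); (27,7,cv); (27,23,cv); (27,24,cv); (28,12,cv); (28,24,cv); (28,25,cv); (29,23,cv); (29,24,cv); (29,25,cv)


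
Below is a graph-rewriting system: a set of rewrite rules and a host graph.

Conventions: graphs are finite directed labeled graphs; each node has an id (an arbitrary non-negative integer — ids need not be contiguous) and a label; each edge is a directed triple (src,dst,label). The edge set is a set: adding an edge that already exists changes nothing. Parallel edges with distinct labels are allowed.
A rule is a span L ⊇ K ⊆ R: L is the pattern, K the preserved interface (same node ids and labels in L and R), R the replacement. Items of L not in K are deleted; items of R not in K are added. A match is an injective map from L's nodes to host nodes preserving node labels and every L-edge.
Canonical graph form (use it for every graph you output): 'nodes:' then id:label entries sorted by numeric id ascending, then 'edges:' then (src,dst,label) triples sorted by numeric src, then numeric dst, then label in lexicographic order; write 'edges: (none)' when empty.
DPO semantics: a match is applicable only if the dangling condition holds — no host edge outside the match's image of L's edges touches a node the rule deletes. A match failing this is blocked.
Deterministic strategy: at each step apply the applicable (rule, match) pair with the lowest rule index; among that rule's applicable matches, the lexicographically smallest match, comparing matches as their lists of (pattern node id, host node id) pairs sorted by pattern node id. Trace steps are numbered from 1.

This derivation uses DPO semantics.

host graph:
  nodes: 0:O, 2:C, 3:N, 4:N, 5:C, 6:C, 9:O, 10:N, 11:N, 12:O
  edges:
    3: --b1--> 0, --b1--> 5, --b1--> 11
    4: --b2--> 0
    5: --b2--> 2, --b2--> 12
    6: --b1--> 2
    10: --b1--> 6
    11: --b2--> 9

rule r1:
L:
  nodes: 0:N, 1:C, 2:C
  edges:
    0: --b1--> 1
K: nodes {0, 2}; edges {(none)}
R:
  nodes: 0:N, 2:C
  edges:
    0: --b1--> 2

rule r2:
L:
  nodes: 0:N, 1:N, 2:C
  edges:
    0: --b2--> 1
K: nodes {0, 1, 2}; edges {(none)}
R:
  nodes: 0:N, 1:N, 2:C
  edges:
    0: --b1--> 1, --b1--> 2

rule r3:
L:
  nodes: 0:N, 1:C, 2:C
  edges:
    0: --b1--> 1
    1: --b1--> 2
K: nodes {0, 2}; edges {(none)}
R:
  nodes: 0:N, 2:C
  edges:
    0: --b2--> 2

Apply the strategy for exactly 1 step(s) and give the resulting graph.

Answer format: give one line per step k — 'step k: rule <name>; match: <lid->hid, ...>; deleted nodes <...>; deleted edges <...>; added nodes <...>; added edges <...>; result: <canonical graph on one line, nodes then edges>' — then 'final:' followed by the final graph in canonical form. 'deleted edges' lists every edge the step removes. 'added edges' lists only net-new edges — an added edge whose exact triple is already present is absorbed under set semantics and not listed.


step 1: rule r3; match: 0->10, 1->6, 2->2; deleted nodes 6; deleted edges (6,2,b1); (10,6,b1); added nodes (none); added edges (10,2,b2); result: nodes: 0:O, 2:C, 3:N, 4:N, 5:C, 9:O, 10:N, 11:N, 12:O edges: (3,0,b1); (3,5,b1); (3,11,b1); (4,0,b2); (5,2,b2); (5,12,b2); (10,2,b2); (11,9,b2)
final:
nodes: 0:O, 2:C, 3:N, 4:N, 5:C, 9:O, 10:N, 11:N, 12:O
edges: (3,0,b1); (3,5,b1); (3,11,b1); (4,0,b2); (5,2,b2); (5,12,b2); (10,2,b2); (11,9,b2)


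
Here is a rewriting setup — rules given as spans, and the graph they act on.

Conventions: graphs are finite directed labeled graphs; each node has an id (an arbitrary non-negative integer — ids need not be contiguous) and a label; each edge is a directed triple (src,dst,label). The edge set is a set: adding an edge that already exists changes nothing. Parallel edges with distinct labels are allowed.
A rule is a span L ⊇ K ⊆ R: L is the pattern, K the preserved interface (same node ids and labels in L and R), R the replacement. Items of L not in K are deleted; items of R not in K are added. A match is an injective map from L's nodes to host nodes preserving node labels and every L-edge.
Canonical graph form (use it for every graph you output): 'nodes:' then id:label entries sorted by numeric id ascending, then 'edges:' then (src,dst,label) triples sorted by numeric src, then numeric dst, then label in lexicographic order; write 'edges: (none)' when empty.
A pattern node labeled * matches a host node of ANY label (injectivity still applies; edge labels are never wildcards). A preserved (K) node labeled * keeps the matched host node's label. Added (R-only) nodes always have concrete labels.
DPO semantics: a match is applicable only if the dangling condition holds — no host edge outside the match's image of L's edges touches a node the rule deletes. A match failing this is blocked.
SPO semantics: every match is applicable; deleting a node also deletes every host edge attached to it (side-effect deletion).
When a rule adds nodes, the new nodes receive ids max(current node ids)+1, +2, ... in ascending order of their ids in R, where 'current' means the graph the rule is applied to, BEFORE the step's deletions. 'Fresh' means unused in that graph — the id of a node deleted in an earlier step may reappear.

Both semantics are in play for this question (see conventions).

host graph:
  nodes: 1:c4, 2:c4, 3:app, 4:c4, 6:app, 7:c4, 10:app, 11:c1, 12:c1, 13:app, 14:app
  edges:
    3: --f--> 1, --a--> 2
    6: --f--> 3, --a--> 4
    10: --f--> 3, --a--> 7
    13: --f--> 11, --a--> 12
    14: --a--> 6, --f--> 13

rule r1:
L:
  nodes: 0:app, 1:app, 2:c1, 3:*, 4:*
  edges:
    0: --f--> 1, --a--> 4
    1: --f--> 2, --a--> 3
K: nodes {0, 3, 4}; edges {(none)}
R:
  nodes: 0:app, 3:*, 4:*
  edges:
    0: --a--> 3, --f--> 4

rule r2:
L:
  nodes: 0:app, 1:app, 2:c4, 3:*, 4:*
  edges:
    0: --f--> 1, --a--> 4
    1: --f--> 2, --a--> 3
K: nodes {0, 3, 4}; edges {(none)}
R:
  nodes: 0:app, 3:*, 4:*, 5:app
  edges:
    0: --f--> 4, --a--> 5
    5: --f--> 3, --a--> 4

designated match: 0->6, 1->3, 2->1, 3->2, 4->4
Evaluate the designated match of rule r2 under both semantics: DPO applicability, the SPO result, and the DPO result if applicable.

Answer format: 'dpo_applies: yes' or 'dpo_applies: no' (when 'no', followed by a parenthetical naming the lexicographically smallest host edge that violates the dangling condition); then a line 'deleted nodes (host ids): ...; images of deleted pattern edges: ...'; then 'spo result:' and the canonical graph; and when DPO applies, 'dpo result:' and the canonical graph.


dpo_applies: no
(the rule deletes node 3, which keeps host edge (10,3,f) outside the match image — the dangling condition fails, DPO blocks; SPO proceeds and side-deletes such edges)
deleted nodes (host ids): 1, 3; images of deleted pattern edges: (3,1,f); (3,2,a); (6,3,f); (6,4,a)
spo result:
nodes: 2:c4, 4:c4, 6:app, 7:c4, 10:app, 11:c1, 12:c1, 13:app, 14:app, 15:app
edges: (6,4,f); (6,15,a); (10,7,a); (13,11,f); (13,12,a); (14,6,a); (14,13,f); (15,2,f); (15,4,a)


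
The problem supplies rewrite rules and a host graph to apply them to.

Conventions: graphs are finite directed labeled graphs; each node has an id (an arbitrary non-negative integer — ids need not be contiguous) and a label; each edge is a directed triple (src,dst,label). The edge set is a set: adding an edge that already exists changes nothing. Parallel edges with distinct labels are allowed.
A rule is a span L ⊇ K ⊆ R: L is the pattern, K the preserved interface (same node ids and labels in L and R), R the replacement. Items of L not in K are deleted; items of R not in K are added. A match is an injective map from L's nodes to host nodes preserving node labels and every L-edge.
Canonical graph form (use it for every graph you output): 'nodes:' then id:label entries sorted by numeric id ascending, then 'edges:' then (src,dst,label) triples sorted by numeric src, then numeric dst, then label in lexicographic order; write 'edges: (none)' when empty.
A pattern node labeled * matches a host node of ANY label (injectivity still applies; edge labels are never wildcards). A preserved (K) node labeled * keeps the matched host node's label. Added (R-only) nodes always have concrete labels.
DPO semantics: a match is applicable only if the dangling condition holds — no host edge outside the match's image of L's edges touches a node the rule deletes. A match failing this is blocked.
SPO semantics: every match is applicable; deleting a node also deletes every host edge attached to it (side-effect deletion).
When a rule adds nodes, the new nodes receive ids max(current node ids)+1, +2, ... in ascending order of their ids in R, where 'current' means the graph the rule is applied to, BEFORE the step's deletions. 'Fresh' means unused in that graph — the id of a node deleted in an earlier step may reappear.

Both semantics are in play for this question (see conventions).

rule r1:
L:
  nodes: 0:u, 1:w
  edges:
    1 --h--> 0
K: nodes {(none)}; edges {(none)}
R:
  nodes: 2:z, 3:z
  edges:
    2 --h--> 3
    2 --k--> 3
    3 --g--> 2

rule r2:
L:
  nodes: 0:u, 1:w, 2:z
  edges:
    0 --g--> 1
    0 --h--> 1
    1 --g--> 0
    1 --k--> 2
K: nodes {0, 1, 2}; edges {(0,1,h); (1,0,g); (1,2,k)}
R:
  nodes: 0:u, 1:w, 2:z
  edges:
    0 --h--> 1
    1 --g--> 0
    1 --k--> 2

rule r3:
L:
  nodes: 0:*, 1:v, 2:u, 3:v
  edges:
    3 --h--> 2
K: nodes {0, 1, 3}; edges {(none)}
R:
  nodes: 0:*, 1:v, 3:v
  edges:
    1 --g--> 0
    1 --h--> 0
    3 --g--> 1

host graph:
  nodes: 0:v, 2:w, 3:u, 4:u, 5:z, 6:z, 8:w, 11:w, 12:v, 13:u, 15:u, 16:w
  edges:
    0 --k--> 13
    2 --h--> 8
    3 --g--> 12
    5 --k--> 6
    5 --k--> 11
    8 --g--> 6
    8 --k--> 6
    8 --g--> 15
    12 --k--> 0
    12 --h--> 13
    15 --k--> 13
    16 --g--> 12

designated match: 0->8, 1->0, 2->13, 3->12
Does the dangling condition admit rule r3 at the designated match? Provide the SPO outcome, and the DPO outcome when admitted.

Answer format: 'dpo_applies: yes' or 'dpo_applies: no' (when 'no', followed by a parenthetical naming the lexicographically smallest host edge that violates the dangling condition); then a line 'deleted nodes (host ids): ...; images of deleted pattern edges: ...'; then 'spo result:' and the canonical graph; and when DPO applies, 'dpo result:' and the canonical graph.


dpo_applies: no
(the rule deletes node 13, which keeps host edge (0,13,k) outside the match image — the dangling condition fails, DPO blocks; SPO proceeds and side-deletes such edges)
deleted nodes (host ids): 13; images of deleted pattern edges: (12,13,h)
spo result:
nodes: 0:v, 2:w, 3:u, 4:u, 5:z, 6:z, 8:w, 11:w, 12:v, 15:u, 16:w
edges: (0,8,g); (0,8,h); (2,8,h); (3,12,g); (5,6,k); (5,11,k); (8,6,g); (8,6,k); (8,15,g); (12,0,g); (12,0,k); (16,12,g)
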